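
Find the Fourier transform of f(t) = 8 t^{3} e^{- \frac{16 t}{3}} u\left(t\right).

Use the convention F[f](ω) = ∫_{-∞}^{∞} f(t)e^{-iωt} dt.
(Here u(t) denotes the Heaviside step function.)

F(ω) = \frac{3888}{\left(3 i \omega + 16\right)^{4}}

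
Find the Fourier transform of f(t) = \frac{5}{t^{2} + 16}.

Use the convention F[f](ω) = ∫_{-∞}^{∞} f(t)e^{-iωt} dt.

F(ω) = \frac{5 \pi e^{- 4 \left|{\omega}\right|}}{4}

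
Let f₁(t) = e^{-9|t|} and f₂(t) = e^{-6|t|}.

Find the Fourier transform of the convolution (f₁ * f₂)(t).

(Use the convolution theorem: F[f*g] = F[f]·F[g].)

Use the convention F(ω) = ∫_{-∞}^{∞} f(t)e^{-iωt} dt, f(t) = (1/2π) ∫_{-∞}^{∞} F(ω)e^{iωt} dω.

F[f₁*f₂](ω) = \frac{216}{\left(\omega^{2} + 36\right) \left(\omega^{2} + 81\right)}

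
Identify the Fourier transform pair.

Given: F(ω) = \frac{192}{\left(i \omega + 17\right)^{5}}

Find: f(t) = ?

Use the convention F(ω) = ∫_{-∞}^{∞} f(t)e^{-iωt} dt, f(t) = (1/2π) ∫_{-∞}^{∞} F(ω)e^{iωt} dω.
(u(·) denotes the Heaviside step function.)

f(t) = 8 t^{4} e^{- 17 t} u\left(t\right)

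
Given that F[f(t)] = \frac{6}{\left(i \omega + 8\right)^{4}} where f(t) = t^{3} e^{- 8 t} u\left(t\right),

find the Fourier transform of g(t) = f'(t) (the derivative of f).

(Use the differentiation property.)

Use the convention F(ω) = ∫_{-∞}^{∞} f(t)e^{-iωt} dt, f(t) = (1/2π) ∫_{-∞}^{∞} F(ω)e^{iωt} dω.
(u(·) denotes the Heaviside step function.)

F[g](ω) = \frac{6 i \omega}{\left(i \omega + 8\right)^{4}}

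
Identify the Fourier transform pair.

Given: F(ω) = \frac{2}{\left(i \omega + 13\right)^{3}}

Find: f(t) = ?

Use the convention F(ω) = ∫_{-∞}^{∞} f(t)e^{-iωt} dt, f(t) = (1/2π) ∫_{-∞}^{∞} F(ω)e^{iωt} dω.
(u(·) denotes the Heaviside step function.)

f(t) = t^{2} e^{- 13 t} u\left(t\right)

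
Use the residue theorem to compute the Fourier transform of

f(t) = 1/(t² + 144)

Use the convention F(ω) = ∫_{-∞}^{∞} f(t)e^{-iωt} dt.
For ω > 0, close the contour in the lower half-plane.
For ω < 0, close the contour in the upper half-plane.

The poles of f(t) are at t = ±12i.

Let g(z) = f(z)e^{-iωz}; for large |z| the factor e^{-iωz} decays in the lower half-plane when ω > 0 and in the upper half-plane when ω < 0.

Case ω > 0 (lower half-plane, clockwise contour ⇒ F(ω) = -2πi·ΣRes):
  Res_{z = - 12 i} g(z) = \frac{i e^{- 12 \omega}}{24}
  F(ω) = -2πi·ΣRes = \frac{\pi e^{- 12 \omega}}{12}

Case ω < 0 (upper half-plane, counterclockwise contour ⇒ F(ω) = +2πi·ΣRes):
  Res_{z = 12 i} g(z) = - \frac{i e^{12 \omega}}{24}
  F(ω) = 2πi·ΣRes = \frac{\pi e^{12 \omega}}{12}

Both cases combine into a single formula in |ω|:

F(ω) = \frac{\pi e^{- 12 \left|{\omega}\right|}}{12}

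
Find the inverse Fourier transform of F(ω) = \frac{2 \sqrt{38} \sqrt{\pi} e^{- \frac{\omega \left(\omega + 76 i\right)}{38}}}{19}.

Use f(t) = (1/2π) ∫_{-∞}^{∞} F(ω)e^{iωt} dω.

f(t) = 2 e^{- \frac{19 \left(t - 2\right)^{2}}{2}}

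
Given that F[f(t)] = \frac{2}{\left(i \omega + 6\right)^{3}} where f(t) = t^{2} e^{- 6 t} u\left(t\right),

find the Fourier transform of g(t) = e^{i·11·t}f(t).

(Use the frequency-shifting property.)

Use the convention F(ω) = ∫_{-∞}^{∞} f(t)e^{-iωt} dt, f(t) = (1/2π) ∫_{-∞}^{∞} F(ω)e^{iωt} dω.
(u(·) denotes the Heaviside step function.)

F[g](ω) = \frac{2}{\left(i \left(\omega - 11\right) + 6\right)^{3}}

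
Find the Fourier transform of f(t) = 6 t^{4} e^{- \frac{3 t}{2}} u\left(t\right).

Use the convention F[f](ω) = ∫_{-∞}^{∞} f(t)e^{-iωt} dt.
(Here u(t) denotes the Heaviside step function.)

F(ω) = \frac{4608}{\left(2 i \omega + 3\right)^{5}}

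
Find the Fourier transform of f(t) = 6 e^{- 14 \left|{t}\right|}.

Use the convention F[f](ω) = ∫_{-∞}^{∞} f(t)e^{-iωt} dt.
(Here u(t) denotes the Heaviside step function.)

F(ω) = \frac{168}{\omega^{2} + 196}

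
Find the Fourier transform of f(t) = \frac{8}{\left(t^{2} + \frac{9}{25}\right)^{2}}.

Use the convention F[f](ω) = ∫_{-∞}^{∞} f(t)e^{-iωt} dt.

F(ω) = \frac{100 \pi \left(3 \left|{\omega}\right| + 5\right) e^{- \frac{3 \left|{\omega}\right|}{5}}}{27}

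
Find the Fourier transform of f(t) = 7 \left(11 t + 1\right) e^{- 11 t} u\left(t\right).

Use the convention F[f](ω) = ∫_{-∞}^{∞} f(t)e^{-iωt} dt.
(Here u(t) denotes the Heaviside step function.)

F(ω) = \frac{7 \left(- i \omega - 22\right)}{\omega^{2} - 22 i \omega - 121}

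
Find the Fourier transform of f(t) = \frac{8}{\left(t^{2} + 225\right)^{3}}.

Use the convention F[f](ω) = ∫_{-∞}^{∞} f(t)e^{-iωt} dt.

F(ω) = \frac{\pi \left(75 \omega^{2} + 15 \left|{\omega}\right| + 1\right) e^{- 15 \left|{\omega}\right|}}{253125}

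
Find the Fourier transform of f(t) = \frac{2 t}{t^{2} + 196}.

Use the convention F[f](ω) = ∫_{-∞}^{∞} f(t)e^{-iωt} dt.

F(ω) = - 2 i \pi e^{- 14 \left|{\omega}\right|} \operatorname{sign}{\left(\omega \right)}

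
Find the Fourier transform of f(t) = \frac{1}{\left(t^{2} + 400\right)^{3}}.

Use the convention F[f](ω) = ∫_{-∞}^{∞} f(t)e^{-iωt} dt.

F(ω) = \frac{\pi \left(400 \omega^{2} + 60 \left|{\omega}\right| + 3\right) e^{- 20 \left|{\omega}\right|}}{25600000}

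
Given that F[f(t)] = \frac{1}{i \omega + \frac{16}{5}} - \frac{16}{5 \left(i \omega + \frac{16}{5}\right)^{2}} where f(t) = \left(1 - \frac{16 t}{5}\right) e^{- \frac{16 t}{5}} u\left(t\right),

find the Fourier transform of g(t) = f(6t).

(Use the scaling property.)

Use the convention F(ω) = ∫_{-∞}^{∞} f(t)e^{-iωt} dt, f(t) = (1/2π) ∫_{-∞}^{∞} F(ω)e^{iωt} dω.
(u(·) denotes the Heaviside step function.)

F[g](ω) = \frac{25 i \omega}{- 25 \omega^{2} + 960 i \omega + 9216}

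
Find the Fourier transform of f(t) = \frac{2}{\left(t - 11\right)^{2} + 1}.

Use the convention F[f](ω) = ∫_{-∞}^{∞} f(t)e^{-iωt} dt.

F(ω) = 2 \pi e^{- 11 i \omega - \left|{\omega}\right|}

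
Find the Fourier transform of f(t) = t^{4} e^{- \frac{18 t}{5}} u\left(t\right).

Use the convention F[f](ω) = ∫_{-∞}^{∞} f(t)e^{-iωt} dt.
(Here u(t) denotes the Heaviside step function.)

F(ω) = \frac{75000}{\left(5 i \omega + 18\right)^{5}}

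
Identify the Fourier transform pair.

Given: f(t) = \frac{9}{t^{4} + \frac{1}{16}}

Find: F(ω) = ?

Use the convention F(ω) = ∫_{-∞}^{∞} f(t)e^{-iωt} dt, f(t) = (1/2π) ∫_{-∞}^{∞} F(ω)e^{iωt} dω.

F(ω) = 72 \pi e^{- \frac{\sqrt{2} \left|{\omega}\right|}{4}} \sin{\left(\frac{\sqrt{2} \left|{\omega}\right|}{4} + \frac{\pi}{4} \right)}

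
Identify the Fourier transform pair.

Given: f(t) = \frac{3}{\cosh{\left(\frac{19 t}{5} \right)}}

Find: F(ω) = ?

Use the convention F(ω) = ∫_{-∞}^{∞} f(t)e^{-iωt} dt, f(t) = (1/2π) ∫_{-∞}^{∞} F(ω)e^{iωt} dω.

F(ω) = \frac{15 \pi}{19 \cosh{\left(\frac{5 \pi \omega}{38} \right)}}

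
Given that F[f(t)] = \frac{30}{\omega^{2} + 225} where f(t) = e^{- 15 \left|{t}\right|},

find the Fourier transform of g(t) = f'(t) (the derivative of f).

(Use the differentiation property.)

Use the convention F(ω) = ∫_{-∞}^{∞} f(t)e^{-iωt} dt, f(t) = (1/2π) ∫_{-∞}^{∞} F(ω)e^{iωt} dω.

F[g](ω) = \frac{30 i \omega}{\omega^{2} + 225}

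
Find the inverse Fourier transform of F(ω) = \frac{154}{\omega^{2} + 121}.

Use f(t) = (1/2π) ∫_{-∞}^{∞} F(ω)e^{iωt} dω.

f(t) = 7 e^{- 11 \left|{t}\right|}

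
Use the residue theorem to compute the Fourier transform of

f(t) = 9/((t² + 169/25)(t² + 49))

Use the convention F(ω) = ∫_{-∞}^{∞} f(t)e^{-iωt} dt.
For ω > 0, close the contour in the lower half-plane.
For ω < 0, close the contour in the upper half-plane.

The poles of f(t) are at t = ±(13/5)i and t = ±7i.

Let g(z) = f(z)e^{-iωz}; for large |z| the factor e^{-iωz} decays in the lower half-plane when ω > 0 and in the upper half-plane when ω < 0.

Case ω > 0 (lower half-plane, clockwise contour ⇒ F(ω) = -2πi·ΣRes):
  Res_{z = - \frac{13 i}{5}} g(z) = \frac{375 i e^{- \frac{13 \omega}{5}}}{9152}
  Res_{z = - 7 i} g(z) = - \frac{75 i e^{- 7 \omega}}{4928}
  F(ω) = -2πi·ΣRes = - \frac{75 \pi e^{- 7 \omega}}{2464} + \frac{375 \pi e^{- \frac{13 \omega}{5}}}{4576}

Case ω < 0 (upper half-plane, counterclockwise contour ⇒ F(ω) = +2πi·ΣRes):
  Res_{z = \frac{13 i}{5}} g(z) = - \frac{375 i e^{\frac{13 \omega}{5}}}{9152}
  Res_{z = 7 i} g(z) = \frac{75 i e^{7 \omega}}{4928}
  F(ω) = 2πi·ΣRes = \frac{75 \pi \left(35 e^{\frac{13 \omega}{5}} - 13 e^{7 \omega}\right)}{32032}

Both cases combine into a single formula in |ω|:

F(ω) = - \frac{75 \pi e^{- 7 \left|{\omega}\right|}}{2464} + \frac{375 \pi e^{- \frac{13 \left|{\omega}\right|}{5}}}{4576}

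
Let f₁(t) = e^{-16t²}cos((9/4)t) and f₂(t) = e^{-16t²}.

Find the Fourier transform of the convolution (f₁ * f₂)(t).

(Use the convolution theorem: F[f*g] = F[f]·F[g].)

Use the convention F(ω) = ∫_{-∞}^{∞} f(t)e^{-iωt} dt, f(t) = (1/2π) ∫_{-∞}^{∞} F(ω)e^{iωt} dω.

F[f₁*f₂](ω) = \frac{\pi \left(e^{\frac{9 \omega}{64}} + 1\right) e^{- \frac{\omega^{2}}{32} - \frac{9 \omega}{128} - \frac{81}{1024}}}{32}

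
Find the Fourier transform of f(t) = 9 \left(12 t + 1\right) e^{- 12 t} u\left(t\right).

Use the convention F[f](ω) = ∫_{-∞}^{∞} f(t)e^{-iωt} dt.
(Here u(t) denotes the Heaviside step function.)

F(ω) = \frac{9 \left(- i \omega - 24\right)}{\omega^{2} - 24 i \omega - 144}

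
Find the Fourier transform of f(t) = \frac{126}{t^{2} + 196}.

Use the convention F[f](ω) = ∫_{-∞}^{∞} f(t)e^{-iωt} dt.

F(ω) = 9 \pi e^{- 14 \left|{\omega}\right|}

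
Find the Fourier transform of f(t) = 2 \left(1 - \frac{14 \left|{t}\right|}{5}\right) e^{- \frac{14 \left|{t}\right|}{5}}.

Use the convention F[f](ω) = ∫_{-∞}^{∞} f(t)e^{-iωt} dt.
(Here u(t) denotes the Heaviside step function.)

F(ω) = \frac{14000 \omega^{2}}{\left(25 \omega^{2} + 196\right)^{2}}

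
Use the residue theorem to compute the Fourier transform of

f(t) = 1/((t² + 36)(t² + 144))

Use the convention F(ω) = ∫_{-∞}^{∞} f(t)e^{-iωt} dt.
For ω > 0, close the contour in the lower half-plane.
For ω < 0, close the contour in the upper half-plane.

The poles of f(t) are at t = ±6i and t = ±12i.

Let g(z) = f(z)e^{-iωz}; for large |z| the factor e^{-iωz} decays in the lower half-plane when ω > 0 and in the upper half-plane when ω < 0.

Case ω > 0 (lower half-plane, clockwise contour ⇒ F(ω) = -2πi·ΣRes):
  Res_{z = - 6 i} g(z) = \frac{i e^{- 6 \omega}}{1296}
  Res_{z = - 12 i} g(z) = - \frac{i e^{- 12 \omega}}{2592}
  F(ω) = -2πi·ΣRes = \frac{\pi \left(2 e^{6 \omega} - 1\right) e^{- 12 \omega}}{1296}

Case ω < 0 (upper half-plane, counterclockwise contour ⇒ F(ω) = +2πi·ΣRes):
  Res_{z = 6 i} g(z) = - \frac{i e^{6 \omega}}{1296}
  Res_{z = 12 i} g(z) = \frac{i e^{12 \omega}}{2592}
  F(ω) = 2πi·ΣRes = \frac{\pi \left(2 - e^{6 \omega}\right) e^{6 \omega}}{1296}

Both cases combine into a single formula in |ω|:

F(ω) = \frac{\pi \left(2 e^{6 \left|{\omega}\right|} - 1\right) e^{- 12 \left|{\omega}\right|}}{1296}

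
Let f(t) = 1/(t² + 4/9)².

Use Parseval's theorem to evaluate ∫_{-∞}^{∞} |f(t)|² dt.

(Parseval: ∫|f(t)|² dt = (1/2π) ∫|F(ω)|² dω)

∫|f(t)|² dt = \frac{10935 \pi}{2048}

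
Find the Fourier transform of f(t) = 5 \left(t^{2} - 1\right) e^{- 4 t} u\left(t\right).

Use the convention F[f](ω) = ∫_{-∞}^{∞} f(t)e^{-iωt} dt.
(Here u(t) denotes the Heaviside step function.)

F(ω) = \frac{5 \left(2 i \omega - \left(i \omega + 4\right)^{3} + 8\right)}{\left(i \omega + 4\right)^{4}}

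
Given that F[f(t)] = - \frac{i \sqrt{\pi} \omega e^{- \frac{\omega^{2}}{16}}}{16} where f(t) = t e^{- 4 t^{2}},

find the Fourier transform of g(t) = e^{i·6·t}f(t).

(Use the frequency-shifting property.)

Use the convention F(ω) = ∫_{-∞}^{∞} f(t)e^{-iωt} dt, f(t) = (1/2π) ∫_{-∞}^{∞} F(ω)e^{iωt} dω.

F[g](ω) = \frac{i \sqrt{\pi} \left(6 - \omega\right) e^{- \frac{\left(\omega - 6\right)^{2}}{16}}}{16}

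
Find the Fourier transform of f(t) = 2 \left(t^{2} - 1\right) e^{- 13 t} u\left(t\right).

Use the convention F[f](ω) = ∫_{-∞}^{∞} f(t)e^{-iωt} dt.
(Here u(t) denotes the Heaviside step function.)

F(ω) = \frac{2 \left(2 i \omega - \left(i \omega + 13\right)^{3} + 26\right)}{\left(i \omega + 13\right)^{4}}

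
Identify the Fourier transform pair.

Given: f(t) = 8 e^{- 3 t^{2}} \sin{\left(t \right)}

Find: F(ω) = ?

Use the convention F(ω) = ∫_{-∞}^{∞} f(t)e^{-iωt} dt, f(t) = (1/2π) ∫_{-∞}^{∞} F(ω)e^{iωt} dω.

F(ω) = \frac{4 \sqrt{3} i \sqrt{\pi} \left(1 - e^{\frac{\omega}{3}}\right) e^{- \frac{\omega^{2}}{12} - \frac{\omega}{6} - \frac{1}{12}}}{3}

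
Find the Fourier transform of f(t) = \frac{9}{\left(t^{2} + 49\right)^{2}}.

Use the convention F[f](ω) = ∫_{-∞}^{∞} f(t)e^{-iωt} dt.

F(ω) = \frac{9 \pi \left(7 \left|{\omega}\right| + 1\right) e^{- 7 \left|{\omega}\right|}}{686}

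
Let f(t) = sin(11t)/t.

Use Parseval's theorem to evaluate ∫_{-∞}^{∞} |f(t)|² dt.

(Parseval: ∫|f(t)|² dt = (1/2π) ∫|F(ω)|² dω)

∫|f(t)|² dt = 11 \pi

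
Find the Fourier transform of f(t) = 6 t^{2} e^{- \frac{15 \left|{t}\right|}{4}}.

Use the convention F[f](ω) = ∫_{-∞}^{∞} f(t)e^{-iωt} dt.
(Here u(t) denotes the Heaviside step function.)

F(ω) = \frac{69120 \left(75 - 16 \omega^{2}\right)}{\left(16 \omega^{2} + 225\right)^{3}}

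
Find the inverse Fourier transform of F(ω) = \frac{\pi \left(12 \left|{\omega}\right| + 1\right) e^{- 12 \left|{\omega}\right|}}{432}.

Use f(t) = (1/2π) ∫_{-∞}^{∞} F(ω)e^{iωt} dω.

f(t) = \frac{8}{\left(t^{2} + 144\right)^{2}}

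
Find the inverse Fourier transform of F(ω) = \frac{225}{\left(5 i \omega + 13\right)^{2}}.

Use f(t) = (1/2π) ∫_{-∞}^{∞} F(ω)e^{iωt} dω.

f(t) = 9 t e^{- \frac{13 t}{5}} u\left(t\right)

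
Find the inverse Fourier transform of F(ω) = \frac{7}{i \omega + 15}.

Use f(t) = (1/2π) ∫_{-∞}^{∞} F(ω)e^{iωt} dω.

f(t) = 7 e^{- 15 t} u\left(t\right)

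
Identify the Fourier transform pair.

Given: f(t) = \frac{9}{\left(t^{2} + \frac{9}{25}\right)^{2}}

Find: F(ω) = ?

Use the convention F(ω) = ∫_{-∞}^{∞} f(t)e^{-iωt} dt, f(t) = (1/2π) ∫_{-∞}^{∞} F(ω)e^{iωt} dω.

F(ω) = \frac{25 \pi \left(3 \left|{\omega}\right| + 5\right) e^{- \frac{3 \left|{\omega}\right|}{5}}}{6}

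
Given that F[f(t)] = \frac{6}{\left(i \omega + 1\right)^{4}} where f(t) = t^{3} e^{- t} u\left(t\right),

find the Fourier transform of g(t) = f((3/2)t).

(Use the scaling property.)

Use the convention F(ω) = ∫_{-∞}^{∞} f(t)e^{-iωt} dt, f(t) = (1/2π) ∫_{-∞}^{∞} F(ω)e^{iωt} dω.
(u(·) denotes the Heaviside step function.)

F[g](ω) = \frac{324}{\left(2 i \omega + 3\right)^{4}}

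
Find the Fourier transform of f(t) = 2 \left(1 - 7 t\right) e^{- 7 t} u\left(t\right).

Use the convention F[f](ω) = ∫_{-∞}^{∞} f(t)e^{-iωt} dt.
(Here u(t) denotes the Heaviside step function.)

F(ω) = \frac{2 i \omega}{- \omega^{2} + 14 i \omega + 49}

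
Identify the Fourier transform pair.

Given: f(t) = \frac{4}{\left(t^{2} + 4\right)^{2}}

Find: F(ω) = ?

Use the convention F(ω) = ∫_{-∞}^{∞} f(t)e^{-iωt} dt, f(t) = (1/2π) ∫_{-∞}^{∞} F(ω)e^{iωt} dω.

F(ω) = \frac{\pi \left(2 \left|{\omega}\right| + 1\right) e^{- 2 \left|{\omega}\right|}}{4}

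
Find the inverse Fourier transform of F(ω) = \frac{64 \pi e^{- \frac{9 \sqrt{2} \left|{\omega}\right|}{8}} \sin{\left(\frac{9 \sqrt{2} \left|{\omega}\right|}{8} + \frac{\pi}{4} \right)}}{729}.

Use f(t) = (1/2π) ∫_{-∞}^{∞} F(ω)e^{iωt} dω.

f(t) = \frac{1}{t^{4} + \frac{6561}{256}}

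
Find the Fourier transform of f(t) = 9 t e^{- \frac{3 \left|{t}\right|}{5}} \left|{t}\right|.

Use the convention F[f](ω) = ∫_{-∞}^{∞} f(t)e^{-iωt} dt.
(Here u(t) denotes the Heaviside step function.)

F(ω) = \frac{22500 i \omega \left(25 \omega^{2} - 27\right)}{\left(25 \omega^{2} + 9\right)^{3}}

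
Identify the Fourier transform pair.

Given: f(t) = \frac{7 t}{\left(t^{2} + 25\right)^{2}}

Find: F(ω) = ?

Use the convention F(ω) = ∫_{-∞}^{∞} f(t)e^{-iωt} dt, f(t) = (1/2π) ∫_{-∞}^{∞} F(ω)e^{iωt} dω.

F(ω) = - \frac{7 i \pi \omega e^{- 5 \left|{\omega}\right|}}{10}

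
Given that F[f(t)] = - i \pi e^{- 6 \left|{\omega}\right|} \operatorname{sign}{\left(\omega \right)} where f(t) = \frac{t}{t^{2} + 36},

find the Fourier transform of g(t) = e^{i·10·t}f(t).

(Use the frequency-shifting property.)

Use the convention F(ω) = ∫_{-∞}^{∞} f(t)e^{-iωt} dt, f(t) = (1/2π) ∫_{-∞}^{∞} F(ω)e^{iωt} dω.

F[g](ω) = - i \pi e^{- 6 \left|{\omega - 10}\right|} \operatorname{sign}{\left(\omega - 10 \right)}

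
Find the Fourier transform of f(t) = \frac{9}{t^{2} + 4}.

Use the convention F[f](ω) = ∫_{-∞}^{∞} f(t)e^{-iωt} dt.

F(ω) = \frac{9 \pi e^{- 2 \left|{\omega}\right|}}{2}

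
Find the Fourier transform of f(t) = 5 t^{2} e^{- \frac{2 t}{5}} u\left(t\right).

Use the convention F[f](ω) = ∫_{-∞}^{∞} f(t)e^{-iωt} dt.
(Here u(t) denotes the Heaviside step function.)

F(ω) = \frac{1250}{\left(5 i \omega + 2\right)^{3}}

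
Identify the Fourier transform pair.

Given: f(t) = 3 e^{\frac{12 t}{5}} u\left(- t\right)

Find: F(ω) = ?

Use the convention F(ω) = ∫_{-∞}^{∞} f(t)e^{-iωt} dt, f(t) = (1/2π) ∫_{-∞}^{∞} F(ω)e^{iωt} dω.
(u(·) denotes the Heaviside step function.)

F(ω) = - \frac{15}{5 i \omega - 12}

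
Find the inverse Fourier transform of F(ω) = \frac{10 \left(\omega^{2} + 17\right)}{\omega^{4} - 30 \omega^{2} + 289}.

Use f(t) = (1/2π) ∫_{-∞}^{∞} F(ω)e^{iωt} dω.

f(t) = 5 e^{- \left|{t}\right|} \cos{\left(4 \left|{t}\right| \right)}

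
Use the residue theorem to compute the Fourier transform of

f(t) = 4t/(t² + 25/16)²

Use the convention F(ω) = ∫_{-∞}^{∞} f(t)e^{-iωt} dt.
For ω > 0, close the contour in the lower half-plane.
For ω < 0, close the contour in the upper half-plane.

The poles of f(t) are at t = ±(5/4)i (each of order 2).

Let g(z) = f(z)e^{-iωz}; for large |z| the factor e^{-iωz} decays in the lower half-plane when ω > 0 and in the upper half-plane when ω < 0.

Case ω > 0 (lower half-plane, clockwise contour ⇒ F(ω) = -2πi·ΣRes):
  Res_{z = - \frac{5 i}{4}} g(z) = \frac{4 \omega e^{- \frac{5 \omega}{4}}}{5} (pole of order 2)
  F(ω) = -2πi·ΣRes = - \frac{8 i \pi \omega e^{- \frac{5 \omega}{4}}}{5}

Case ω < 0 (upper half-plane, counterclockwise contour ⇒ F(ω) = +2πi·ΣRes):
  Res_{z = \frac{5 i}{4}} g(z) = - \frac{4 \omega e^{\frac{5 \omega}{4}}}{5} (pole of order 2)
  F(ω) = 2πi·ΣRes = - \frac{8 i \pi \omega e^{\frac{5 \omega}{4}}}{5}

Both cases combine into a single formula in |ω|:

F(ω) = - \frac{8 i \pi \omega e^{- \frac{5 \left|{\omega}\right|}{4}}}{5}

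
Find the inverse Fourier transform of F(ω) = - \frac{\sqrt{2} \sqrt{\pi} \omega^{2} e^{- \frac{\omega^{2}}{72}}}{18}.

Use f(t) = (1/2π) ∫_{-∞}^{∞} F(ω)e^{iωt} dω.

f(t) = 6 \left(72 t^{2} - 2\right) e^{- 18 t^{2}}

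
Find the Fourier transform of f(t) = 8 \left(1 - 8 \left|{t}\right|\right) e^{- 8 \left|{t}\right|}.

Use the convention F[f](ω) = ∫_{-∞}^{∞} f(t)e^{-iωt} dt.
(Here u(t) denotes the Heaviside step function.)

F(ω) = \frac{256 \omega^{2}}{\left(\omega^{2} + 64\right)^{2}}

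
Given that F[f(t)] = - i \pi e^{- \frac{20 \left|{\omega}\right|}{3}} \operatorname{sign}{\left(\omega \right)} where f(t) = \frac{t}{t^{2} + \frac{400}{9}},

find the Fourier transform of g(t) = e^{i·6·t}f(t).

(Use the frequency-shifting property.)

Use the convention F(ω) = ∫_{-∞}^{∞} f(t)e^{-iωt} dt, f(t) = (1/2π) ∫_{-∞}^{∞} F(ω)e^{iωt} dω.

F[g](ω) = - i \pi e^{- \frac{20 \left|{\omega - 6}\right|}{3}} \operatorname{sign}{\left(\omega - 6 \right)}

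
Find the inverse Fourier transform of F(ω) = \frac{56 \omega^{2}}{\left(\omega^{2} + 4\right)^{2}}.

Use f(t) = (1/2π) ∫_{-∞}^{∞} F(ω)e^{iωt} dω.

f(t) = 7 \left(1 - 2 \left|{t}\right|\right) e^{- 2 \left|{t}\right|}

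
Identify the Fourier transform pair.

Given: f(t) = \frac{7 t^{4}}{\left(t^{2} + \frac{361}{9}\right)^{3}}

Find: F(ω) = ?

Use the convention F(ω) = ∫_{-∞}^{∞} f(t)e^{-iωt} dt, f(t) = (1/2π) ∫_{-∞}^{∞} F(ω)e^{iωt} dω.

F(ω) = \frac{7 \pi \left(361 \omega^{2} - 285 \left|{\omega}\right| + 27\right) e^{- \frac{19 \left|{\omega}\right|}{3}}}{456}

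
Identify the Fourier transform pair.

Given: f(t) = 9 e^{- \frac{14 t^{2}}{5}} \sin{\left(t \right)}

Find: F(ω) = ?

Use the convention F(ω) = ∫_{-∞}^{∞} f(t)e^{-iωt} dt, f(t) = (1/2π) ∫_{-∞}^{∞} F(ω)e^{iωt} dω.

F(ω) = \frac{9 \sqrt{70} i \sqrt{\pi} \left(1 - e^{\frac{5 \omega}{14}}\right) e^{- \frac{5 \omega^{2}}{56} - \frac{5 \omega}{28} - \frac{5}{56}}}{28}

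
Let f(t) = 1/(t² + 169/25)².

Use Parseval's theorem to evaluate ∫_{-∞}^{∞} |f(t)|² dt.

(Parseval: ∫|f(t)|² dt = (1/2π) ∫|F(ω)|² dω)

∫|f(t)|² dt = \frac{390625 \pi}{1003976272}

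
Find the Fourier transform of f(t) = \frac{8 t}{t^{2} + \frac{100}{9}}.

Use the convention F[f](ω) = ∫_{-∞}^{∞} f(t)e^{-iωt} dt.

F(ω) = - 8 i \pi e^{- \frac{10 \left|{\omega}\right|}{3}} \operatorname{sign}{\left(\omega \right)}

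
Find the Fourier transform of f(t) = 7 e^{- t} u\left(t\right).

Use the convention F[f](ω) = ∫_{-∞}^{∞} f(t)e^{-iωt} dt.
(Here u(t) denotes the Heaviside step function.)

F(ω) = \frac{7}{i \omega + 1}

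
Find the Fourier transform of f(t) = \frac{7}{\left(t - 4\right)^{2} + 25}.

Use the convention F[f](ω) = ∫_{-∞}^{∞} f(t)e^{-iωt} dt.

F(ω) = \frac{7 \pi e^{- 4 i \omega - 5 \left|{\omega}\right|}}{5}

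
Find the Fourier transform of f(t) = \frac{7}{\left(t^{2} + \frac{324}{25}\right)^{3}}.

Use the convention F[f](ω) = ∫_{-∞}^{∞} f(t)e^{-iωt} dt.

F(ω) = \frac{875 \pi \left(108 \omega^{2} + 90 \left|{\omega}\right| + 25\right) e^{- \frac{18 \left|{\omega}\right|}{5}}}{5038848}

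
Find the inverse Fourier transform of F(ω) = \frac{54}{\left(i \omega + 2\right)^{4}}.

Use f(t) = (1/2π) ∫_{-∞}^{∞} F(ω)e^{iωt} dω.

f(t) = 9 t^{3} e^{- 2 t} u\left(t\right)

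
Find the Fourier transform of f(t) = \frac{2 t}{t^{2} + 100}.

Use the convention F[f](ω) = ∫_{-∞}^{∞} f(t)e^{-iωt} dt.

F(ω) = - 2 i \pi e^{- 10 \left|{\omega}\right|} \operatorname{sign}{\left(\omega \right)}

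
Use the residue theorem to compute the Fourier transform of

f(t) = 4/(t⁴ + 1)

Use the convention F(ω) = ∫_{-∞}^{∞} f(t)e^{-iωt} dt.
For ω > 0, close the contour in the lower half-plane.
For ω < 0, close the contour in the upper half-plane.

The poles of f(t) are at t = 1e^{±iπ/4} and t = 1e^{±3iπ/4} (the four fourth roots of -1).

Let g(z) = f(z)e^{-iωz}; for large |z| the factor e^{-iωz} decays in the lower half-plane when ω > 0 and in the upper half-plane when ω < 0.

Case ω > 0 (lower half-plane, clockwise contour ⇒ F(ω) = -2πi·ΣRes):
  Res_{z = - \frac{\sqrt{2}}{2} - \frac{\sqrt{2} i}{2}} g(z) = \frac{\sqrt{2} i \left(1 - i\right) e^{\frac{\sqrt{2} \omega \left(-1 + i\right)}{2}}}{2}
  Res_{z = \frac{\sqrt{2}}{2} - \frac{\sqrt{2} i}{2}} g(z) = \frac{\sqrt{2} i \left(1 + i\right) e^{- \frac{\sqrt{2} \omega \left(1 + i\right)}{2}}}{2}
  F(ω) = -2πi·ΣRes = \sqrt{2} \pi \left(\left(1 - i\right) e^{\sqrt{2} i \omega} + 1 + i\right) e^{- \frac{\sqrt{2} \omega \left(1 + i\right)}{2}} = 4 \pi e^{- \frac{\sqrt{2} \omega}{2}} \sin{\left(\frac{\sqrt{2} \omega}{2} + \frac{\pi}{4} \right)}

Case ω < 0 (upper half-plane, counterclockwise contour ⇒ F(ω) = +2πi·ΣRes):
  Res_{z = \frac{\sqrt{2}}{2} + \frac{\sqrt{2} i}{2}} g(z) = \frac{\sqrt{2} i \left(-1 + i\right) e^{\frac{\sqrt{2} \omega \left(1 - i\right)}{2}}}{2}
  Res_{z = - \frac{\sqrt{2}}{2} + \frac{\sqrt{2} i}{2}} g(z) = \frac{\sqrt{2} \left(1 - i\right) e^{\frac{\sqrt{2} \omega \left(1 + i\right)}{2}}}{2}
  F(ω) = 2πi·ΣRes = - \sqrt{2} i \pi \left(i \left(1 - i\right) e^{\frac{\sqrt{2} \omega \left(1 - i\right)}{2}} - \left(1 - i\right) e^{\frac{\sqrt{2} \omega \left(1 + i\right)}{2}}\right) = 4 \pi e^{\frac{\sqrt{2} \omega}{2}} \cos{\left(\frac{\sqrt{2} \omega}{2} + \frac{\pi}{4} \right)}

Both cases combine into a single formula in |ω|:

F(ω) = 4 \pi e^{- \frac{\sqrt{2} \left|{\omega}\right|}{2}} \sin{\left(\frac{\sqrt{2} \left|{\omega}\right|}{2} + \frac{\pi}{4} \right)}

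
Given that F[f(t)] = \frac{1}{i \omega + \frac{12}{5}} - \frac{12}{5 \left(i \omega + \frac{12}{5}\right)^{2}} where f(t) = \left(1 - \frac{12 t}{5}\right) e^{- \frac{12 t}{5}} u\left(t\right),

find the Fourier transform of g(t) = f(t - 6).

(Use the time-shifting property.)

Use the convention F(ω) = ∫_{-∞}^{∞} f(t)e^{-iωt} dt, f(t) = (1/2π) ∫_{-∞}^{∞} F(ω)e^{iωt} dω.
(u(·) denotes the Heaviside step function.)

F[g](ω) = \frac{25 i \omega e^{- 6 i \omega}}{- 25 \omega^{2} + 120 i \omega + 144}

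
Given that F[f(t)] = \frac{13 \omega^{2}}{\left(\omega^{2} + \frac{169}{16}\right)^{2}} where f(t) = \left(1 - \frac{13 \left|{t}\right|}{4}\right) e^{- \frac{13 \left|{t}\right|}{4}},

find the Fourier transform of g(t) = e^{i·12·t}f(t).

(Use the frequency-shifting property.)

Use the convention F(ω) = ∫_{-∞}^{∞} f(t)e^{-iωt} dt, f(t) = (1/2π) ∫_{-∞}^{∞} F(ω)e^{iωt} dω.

F[g](ω) = \frac{3328 \left(\omega - 12\right)^{2}}{\left(16 \left(\omega - 12\right)^{2} + 169\right)^{2}}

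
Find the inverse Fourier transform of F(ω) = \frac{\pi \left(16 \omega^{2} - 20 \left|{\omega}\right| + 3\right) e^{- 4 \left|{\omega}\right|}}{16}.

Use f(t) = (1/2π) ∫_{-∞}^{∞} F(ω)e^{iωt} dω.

f(t) = \frac{2 t^{4}}{\left(t^{2} + 16\right)^{3}}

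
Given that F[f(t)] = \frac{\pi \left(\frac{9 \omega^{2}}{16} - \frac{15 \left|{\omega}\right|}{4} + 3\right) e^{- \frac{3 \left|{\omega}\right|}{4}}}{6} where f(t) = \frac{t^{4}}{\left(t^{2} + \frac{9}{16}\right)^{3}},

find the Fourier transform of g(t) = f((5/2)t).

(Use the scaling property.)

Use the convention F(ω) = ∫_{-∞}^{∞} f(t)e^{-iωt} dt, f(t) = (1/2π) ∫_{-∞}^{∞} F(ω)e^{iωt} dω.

F[g](ω) = \frac{\pi \left(3 \omega^{2} - 50 \left|{\omega}\right| + 100\right) e^{- \frac{3 \left|{\omega}\right|}{10}}}{500}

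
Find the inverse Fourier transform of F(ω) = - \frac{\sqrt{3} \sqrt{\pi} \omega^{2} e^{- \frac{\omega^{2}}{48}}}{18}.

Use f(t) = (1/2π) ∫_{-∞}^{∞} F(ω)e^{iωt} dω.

f(t) = 4 \left(48 t^{2} - 2\right) e^{- 12 t^{2}}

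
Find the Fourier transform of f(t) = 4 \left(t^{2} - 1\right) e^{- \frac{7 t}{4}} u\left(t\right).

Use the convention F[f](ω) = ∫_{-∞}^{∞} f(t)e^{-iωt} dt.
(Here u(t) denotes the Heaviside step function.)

F(ω) = \frac{16 \left(128 i \omega - \left(4 i \omega + 7\right)^{3} + 224\right)}{\left(4 i \omega + 7\right)^{4}}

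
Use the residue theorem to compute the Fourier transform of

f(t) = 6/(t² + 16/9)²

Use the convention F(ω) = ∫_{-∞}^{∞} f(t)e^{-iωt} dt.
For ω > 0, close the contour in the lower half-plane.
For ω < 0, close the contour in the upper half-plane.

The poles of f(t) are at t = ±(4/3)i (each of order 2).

Let g(z) = f(z)e^{-iωz}; for large |z| the factor e^{-iωz} decays in the lower half-plane when ω > 0 and in the upper half-plane when ω < 0.

Case ω > 0 (lower half-plane, clockwise contour ⇒ F(ω) = -2πi·ΣRes):
  Res_{z = - \frac{4 i}{3}} g(z) = \frac{27 i \left(4 \omega + 3\right) e^{- \frac{4 \omega}{3}}}{128} (pole of order 2)
  F(ω) = -2πi·ΣRes = \frac{27 \pi \left(4 \omega + 3\right) e^{- \frac{4 \omega}{3}}}{64}

Case ω < 0 (upper half-plane, counterclockwise contour ⇒ F(ω) = +2πi·ΣRes):
  Res_{z = \frac{4 i}{3}} g(z) = \frac{27 i \left(4 \omega - 3\right) e^{\frac{4 \omega}{3}}}{128} (pole of order 2)
  F(ω) = 2πi·ΣRes = \frac{27 \pi \left(3 - 4 \omega\right) e^{\frac{4 \omega}{3}}}{64}

Both cases combine into a single formula in |ω|:

F(ω) = \frac{27 \pi \left(4 \left|{\omega}\right| + 3\right) e^{- \frac{4 \left|{\omega}\right|}{3}}}{64}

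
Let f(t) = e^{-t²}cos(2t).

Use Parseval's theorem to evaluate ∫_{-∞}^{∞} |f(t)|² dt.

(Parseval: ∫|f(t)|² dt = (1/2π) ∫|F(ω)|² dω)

∫|f(t)|² dt = \frac{\sqrt{2} \sqrt{\pi} \left(1 + e^{2}\right)}{4 e^{2}}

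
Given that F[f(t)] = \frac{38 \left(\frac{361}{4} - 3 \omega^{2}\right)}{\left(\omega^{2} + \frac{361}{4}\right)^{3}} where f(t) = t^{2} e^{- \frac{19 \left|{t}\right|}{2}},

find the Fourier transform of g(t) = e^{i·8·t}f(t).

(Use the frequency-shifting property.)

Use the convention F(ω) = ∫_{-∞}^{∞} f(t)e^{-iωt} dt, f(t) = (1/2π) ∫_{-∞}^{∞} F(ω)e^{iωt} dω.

F[g](ω) = \frac{608 \left(361 - 12 \left(\omega - 8\right)^{2}\right)}{\left(4 \left(\omega - 8\right)^{2} + 361\right)^{3}}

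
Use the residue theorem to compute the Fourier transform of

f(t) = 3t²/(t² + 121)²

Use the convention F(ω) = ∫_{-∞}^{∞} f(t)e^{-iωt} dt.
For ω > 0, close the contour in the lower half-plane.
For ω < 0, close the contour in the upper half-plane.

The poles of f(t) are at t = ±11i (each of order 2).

Let g(z) = f(z)e^{-iωz}; for large |z| the factor e^{-iωz} decays in the lower half-plane when ω > 0 and in the upper half-plane when ω < 0.

Case ω > 0 (lower half-plane, clockwise contour ⇒ F(ω) = -2πi·ΣRes):
  Res_{z = - 11 i} g(z) = \frac{3 i \left(1 - 11 \omega\right) e^{- 11 \omega}}{44} (pole of order 2)
  F(ω) = -2πi·ΣRes = \frac{3 \pi \left(1 - 11 \omega\right) e^{- 11 \omega}}{22}

Case ω < 0 (upper half-plane, counterclockwise contour ⇒ F(ω) = +2πi·ΣRes):
  Res_{z = 11 i} g(z) = \frac{3 i \left(- 11 \omega - 1\right) e^{11 \omega}}{44} (pole of order 2)
  F(ω) = 2πi·ΣRes = \frac{3 \pi \left(11 \omega + 1\right) e^{11 \omega}}{22}

Both cases combine into a single formula in |ω|:

F(ω) = \frac{3 \pi \left(1 - 11 \left|{\omega}\right|\right) e^{- 11 \left|{\omega}\right|}}{22}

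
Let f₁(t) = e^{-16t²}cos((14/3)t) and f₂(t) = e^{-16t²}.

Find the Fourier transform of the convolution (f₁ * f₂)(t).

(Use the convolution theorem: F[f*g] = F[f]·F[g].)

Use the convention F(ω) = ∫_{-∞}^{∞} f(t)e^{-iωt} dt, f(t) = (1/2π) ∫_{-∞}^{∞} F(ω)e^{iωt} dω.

F[f₁*f₂](ω) = \frac{\pi \left(e^{\frac{7 \omega}{24}} + 1\right) e^{- \frac{\omega^{2}}{32} - \frac{7 \omega}{48} - \frac{49}{144}}}{32}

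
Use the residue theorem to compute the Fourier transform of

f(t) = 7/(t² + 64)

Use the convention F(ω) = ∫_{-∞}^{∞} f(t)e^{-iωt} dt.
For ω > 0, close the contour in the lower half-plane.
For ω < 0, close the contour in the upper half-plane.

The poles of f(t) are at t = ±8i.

Let g(z) = f(z)e^{-iωz}; for large |z| the factor e^{-iωz} decays in the lower half-plane when ω > 0 and in the upper half-plane when ω < 0.

Case ω > 0 (lower half-plane, clockwise contour ⇒ F(ω) = -2πi·ΣRes):
  Res_{z = - 8 i} g(z) = \frac{7 i e^{- 8 \omega}}{16}
  F(ω) = -2πi·ΣRes = \frac{7 \pi e^{- 8 \omega}}{8}

Case ω < 0 (upper half-plane, counterclockwise contour ⇒ F(ω) = +2πi·ΣRes):
  Res_{z = 8 i} g(z) = - \frac{7 i e^{8 \omega}}{16}
  F(ω) = 2πi·ΣRes = \frac{7 \pi e^{8 \omega}}{8}

Both cases combine into a single formula in |ω|:

F(ω) = \frac{7 \pi e^{- 8 \left|{\omega}\right|}}{8}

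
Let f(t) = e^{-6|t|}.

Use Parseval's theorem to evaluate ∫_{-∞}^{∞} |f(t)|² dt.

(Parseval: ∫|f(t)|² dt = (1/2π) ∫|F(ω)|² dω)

∫|f(t)|² dt = \frac{1}{6}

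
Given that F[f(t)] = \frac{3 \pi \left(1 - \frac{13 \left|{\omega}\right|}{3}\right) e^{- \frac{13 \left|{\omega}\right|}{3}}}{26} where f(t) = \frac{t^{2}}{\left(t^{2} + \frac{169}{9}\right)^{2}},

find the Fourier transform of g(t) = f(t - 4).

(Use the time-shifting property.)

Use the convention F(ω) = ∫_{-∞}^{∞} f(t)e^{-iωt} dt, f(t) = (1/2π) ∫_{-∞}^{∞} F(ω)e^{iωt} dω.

F[g](ω) = \frac{\pi \left(3 - 13 \left|{\omega}\right|\right) e^{- 4 i \omega - \frac{13 \left|{\omega}\right|}{3}}}{26}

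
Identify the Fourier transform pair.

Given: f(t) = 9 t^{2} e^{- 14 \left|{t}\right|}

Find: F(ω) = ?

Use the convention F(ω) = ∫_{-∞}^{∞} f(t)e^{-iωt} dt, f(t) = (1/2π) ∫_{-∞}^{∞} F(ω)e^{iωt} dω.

F(ω) = \frac{504 \left(196 - 3 \omega^{2}\right)}{\left(\omega^{2} + 196\right)^{3}}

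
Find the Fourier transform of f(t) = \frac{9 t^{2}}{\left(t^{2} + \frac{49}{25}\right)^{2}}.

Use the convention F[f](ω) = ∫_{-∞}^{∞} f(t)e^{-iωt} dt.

F(ω) = \frac{9 \pi \left(5 - 7 \left|{\omega}\right|\right) e^{- \frac{7 \left|{\omega}\right|}{5}}}{14}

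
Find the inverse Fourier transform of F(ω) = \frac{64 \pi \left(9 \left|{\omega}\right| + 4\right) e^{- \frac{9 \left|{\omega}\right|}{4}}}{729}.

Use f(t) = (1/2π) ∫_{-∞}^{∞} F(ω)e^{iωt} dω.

f(t) = \frac{8}{\left(t^{2} + \frac{81}{16}\right)^{2}}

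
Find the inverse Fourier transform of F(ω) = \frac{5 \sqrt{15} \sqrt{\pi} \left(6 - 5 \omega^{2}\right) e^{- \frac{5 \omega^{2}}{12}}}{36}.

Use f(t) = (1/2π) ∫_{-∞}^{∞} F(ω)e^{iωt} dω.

f(t) = 3 t^{2} e^{- \frac{3 t^{2}}{5}}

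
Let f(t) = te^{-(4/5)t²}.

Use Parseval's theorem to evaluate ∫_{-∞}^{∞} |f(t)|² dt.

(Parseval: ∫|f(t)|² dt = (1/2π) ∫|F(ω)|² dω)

∫|f(t)|² dt = \frac{5 \sqrt{10} \sqrt{\pi}}{64}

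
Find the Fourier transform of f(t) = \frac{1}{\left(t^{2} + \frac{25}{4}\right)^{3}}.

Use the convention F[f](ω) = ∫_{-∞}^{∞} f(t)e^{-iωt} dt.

F(ω) = \frac{\pi \left(25 \omega^{2} + 30 \left|{\omega}\right| + 12\right) e^{- \frac{5 \left|{\omega}\right|}{2}}}{3125}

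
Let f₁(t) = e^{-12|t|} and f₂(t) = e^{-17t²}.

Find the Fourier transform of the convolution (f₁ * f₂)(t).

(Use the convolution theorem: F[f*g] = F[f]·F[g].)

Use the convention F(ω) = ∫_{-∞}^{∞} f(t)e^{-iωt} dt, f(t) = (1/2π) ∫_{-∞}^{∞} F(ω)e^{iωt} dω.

F[f₁*f₂](ω) = \frac{24 \sqrt{17} \sqrt{\pi} e^{- \frac{\omega^{2}}{68}}}{17 \left(\omega^{2} + 144\right)}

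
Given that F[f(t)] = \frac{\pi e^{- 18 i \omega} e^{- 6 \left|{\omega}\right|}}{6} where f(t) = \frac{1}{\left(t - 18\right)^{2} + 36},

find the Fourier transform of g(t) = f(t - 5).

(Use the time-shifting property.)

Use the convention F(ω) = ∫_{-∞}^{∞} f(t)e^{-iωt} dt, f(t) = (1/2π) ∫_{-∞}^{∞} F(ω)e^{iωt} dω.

F[g](ω) = \frac{\pi e^{- 23 i \omega - 6 \left|{\omega}\right|}}{6}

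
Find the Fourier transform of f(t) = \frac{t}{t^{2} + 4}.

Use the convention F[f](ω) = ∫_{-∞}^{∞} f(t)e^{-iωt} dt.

F(ω) = - i \pi e^{- 2 \left|{\omega}\right|} \operatorname{sign}{\left(\omega \right)}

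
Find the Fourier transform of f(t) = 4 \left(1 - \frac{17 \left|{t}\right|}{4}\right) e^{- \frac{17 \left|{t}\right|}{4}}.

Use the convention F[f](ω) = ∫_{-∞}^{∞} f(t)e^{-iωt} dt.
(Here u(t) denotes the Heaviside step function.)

F(ω) = \frac{17408 \omega^{2}}{\left(16 \omega^{2} + 289\right)^{2}}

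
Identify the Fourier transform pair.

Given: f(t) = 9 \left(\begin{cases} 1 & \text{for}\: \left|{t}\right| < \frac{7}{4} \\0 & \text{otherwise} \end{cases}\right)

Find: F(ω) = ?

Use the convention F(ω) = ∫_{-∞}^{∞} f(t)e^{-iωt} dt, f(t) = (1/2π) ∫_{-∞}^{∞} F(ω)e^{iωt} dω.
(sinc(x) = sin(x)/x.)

F(ω) = \frac{63 \operatorname{sinc}{\left(\frac{7 \omega}{4} \right)}}{2}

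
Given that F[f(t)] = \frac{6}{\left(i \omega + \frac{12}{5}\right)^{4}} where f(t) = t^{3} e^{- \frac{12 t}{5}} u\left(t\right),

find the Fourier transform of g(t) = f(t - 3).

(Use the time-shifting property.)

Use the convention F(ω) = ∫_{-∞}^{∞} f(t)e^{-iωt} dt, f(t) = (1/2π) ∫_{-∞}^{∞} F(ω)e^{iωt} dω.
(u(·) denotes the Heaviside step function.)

F[g](ω) = \frac{3750 e^{- 3 i \omega}}{\left(5 i \omega + 12\right)^{4}}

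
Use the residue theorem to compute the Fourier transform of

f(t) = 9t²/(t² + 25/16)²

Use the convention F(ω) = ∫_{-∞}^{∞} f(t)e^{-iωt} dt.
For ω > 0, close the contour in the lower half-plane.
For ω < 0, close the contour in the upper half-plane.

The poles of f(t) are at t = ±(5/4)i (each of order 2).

Let g(z) = f(z)e^{-iωz}; for large |z| the factor e^{-iωz} decays in the lower half-plane when ω > 0 and in the upper half-plane when ω < 0.

Case ω > 0 (lower half-plane, clockwise contour ⇒ F(ω) = -2πi·ΣRes):
  Res_{z = - \frac{5 i}{4}} g(z) = \frac{9 i \left(4 - 5 \omega\right) e^{- \frac{5 \omega}{4}}}{20} (pole of order 2)
  F(ω) = -2πi·ΣRes = \frac{9 \pi \left(4 - 5 \omega\right) e^{- \frac{5 \omega}{4}}}{10}

Case ω < 0 (upper half-plane, counterclockwise contour ⇒ F(ω) = +2πi·ΣRes):
  Res_{z = \frac{5 i}{4}} g(z) = \frac{9 i \left(- 5 \omega - 4\right) e^{\frac{5 \omega}{4}}}{20} (pole of order 2)
  F(ω) = 2πi·ΣRes = \frac{9 \pi \left(5 \omega + 4\right) e^{\frac{5 \omega}{4}}}{10}

Both cases combine into a single formula in |ω|:

F(ω) = \frac{9 \pi \left(4 - 5 \left|{\omega}\right|\right) e^{- \frac{5 \left|{\omega}\right|}{4}}}{10}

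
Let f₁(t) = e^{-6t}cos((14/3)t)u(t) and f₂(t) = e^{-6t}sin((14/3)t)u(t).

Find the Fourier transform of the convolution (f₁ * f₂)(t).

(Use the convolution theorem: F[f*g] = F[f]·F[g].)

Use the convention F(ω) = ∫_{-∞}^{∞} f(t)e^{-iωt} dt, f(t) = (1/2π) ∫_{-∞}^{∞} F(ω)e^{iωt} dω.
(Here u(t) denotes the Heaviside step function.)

F[f₁*f₂](ω) = \frac{378 \left(i \omega + 6\right)}{\left(9 \left(i \omega + 6\right)^{2} + 196\right)^{2}}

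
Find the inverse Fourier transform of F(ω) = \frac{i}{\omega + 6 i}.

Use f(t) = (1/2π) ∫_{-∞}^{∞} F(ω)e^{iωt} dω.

f(t) = e^{6 t} u\left(- t\right)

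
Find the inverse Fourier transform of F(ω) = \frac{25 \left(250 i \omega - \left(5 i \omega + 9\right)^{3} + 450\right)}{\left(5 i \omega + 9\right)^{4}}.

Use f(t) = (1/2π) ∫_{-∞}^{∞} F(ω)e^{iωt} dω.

f(t) = 5 \left(t^{2} - 1\right) e^{- \frac{9 t}{5}} u\left(t\right)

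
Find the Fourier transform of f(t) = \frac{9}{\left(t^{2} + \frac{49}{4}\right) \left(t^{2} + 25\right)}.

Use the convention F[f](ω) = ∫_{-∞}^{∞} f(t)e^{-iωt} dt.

F(ω) = - \frac{12 \pi e^{- 5 \left|{\omega}\right|}}{85} + \frac{24 \pi e^{- \frac{7 \left|{\omega}\right|}{2}}}{119}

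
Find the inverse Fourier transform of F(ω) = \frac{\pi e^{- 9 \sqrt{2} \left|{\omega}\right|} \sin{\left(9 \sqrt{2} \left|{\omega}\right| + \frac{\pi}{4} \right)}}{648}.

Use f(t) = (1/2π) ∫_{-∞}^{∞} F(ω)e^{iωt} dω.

f(t) = \frac{9}{t^{4} + 104976}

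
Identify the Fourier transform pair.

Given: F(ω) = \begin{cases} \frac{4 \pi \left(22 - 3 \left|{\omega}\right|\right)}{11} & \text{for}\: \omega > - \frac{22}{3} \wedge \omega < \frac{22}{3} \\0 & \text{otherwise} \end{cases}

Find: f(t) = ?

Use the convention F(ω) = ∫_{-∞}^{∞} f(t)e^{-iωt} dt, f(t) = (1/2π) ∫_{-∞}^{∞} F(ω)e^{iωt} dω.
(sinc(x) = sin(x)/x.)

f(t) = \frac{88 \operatorname{sinc}^{2}{\left(\frac{11 t}{3} \right)}}{3}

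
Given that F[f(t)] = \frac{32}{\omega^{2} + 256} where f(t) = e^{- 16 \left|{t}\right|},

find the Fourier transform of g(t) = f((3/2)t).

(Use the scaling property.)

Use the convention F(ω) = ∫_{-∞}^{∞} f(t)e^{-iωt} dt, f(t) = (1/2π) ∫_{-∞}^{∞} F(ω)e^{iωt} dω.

F[g](ω) = \frac{48}{\omega^{2} + 576}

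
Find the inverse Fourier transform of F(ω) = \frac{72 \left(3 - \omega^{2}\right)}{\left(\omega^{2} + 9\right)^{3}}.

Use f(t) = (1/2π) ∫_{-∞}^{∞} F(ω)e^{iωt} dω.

f(t) = 2 t^{2} e^{- 3 \left|{t}\right|}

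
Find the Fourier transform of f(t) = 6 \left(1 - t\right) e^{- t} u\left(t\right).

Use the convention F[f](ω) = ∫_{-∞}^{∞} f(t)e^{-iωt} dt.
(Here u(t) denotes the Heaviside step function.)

F(ω) = \frac{6 i \omega}{- \omega^{2} + 2 i \omega + 1}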